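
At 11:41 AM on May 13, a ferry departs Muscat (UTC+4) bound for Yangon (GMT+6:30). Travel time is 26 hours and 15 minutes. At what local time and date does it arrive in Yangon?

Yangon is 2:30 ahead of Muscat.
After 26 hours and 15 minutes it is 1:56 PM (May 14) in Muscat.
Shift by the zone difference: 1:56 PM + 2:30 = 4:26 PM on May 14 in Yangon.

4:26 PM on May 14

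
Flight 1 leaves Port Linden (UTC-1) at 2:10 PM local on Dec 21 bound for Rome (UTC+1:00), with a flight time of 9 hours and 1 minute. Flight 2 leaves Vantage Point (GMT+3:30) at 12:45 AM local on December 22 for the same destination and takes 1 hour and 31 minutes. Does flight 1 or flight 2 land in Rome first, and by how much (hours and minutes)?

Flight 1 in UTC: 2:10 PM + 1:00 = 3:10 PM on Dec 21.
+9 hours and 1 minute → arrive 12:11 AM UTC on Dec 22.
Flight 2 in UTC: 12:45 AM − 3:30 = 9:15 PM on Dec 21.
+1 hour 31 minutes → arrive 10:46 PM UTC on Dec 21.
Flight 2 lands earlier by 1 hour 25 minutes.

the second, by 1 hour 25 minutes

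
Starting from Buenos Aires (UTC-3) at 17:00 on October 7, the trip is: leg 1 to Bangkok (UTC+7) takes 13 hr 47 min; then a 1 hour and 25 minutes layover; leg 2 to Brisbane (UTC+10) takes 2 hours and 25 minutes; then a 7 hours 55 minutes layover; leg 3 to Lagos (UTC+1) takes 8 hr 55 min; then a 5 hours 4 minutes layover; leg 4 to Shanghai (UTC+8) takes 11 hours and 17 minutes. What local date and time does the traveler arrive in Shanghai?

06:48 on October 10

Convert departure to UTC: 17:00 + 3:00 = 20:00 UTC on Oct 7.
Add 13 hours 47 minutes leg 1 → 09:47 UTC (Oct 8).
Add 1 hour and 25 minutes layover in Bangkok → 11:12 UTC.
Add 2 hours 25 minutes leg 2 → 13:37 UTC.
Add 7 hours 55 minutes layover in Brisbane → 21:32 UTC.
Add 8 hours 55 minutes leg 3 → 06:27 UTC (Oct 9).
Add 5 hours and 4 minutes layover in Lagos → 11:31 UTC.
Add 11 hours 17 minutes leg 4 → 22:48 UTC.
Shanghai is UTC+8:00, so local arrival = 22:48 + 8:00 = 06:48 on Oct 10.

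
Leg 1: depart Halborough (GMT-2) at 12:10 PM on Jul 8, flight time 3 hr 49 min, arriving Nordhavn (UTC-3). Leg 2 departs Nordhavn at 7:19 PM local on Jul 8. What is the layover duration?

4 hours 20 minutes

Convert departure to UTC: 12:10 PM + 2:00 = 2:10 PM UTC on Jul 8.
Add 3 hours 49 minutes flight time → 5:59 PM UTC.
Nordhavn is UTC−3:00, so local arrival = 5:59 PM − 3:00 = 2:59 PM on Jul 8.
Layover = 7:19 PM − 2:59 PM = 4 hours 20 minutes.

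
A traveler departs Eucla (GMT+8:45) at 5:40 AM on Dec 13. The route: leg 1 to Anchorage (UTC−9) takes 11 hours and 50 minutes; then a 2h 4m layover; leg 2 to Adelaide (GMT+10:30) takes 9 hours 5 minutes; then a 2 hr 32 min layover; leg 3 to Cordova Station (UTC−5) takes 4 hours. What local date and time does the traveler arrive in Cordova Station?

9:26 PM on December 13

Convert departure to UTC: 5:40 AM − 8:45 = 8:55 PM UTC on Dec 12.
Add 11 hours and 50 minutes leg 1 → 8:45 AM UTC (Dec 13).
Add 2 hours 4 minutes layover in Anchorage → 10:49 AM UTC.
Add 9 hours and 5 minutes leg 2 → 7:54 PM UTC.
Add 2 hours 32 minutes layover in Adelaide → 10:26 PM UTC.
Add 4 hours leg 3 → 2:26 AM UTC (Dec 14).
Cordova Station is UTC−5:00, so local arrival = 2:26 AM − 5:00 = 9:26 PM on Dec 13.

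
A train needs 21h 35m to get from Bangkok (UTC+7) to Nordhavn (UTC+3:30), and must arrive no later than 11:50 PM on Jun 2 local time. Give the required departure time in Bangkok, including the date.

5:45 AM on June 2

Target arrival in UTC: 11:50 PM − 3:30 = 8:20 PM on Jun 2.
Subtract 21 hours 35 minutes → departure 10:45 PM UTC on Jun 1.
Bangkok is UTC+7:00: 10:45 PM + 7:00 = 5:45 AM on Jun 2.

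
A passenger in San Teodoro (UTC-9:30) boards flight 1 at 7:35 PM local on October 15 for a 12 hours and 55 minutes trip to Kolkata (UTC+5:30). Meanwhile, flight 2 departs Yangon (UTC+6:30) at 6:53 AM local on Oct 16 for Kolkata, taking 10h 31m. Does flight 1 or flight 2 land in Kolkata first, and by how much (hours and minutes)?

Flight 1 in UTC: 7:35 PM + 9:30 = 5:05 AM on Oct 16.
+12 hours and 55 minutes → arrive 6:00 PM UTC on Oct 16.
Flight 2 in UTC: 6:53 AM − 6:30 = 12:23 AM on Oct 16.
+10 hours 31 minutes → arrive 10:54 AM UTC on Oct 16.
Flight 2 lands earlier by 7 hours 6 minutes.

the second, by 7 hours 6 minutes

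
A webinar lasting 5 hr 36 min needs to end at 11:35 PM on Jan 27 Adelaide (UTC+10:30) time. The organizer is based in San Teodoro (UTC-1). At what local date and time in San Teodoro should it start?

6:29 AM on Jan 27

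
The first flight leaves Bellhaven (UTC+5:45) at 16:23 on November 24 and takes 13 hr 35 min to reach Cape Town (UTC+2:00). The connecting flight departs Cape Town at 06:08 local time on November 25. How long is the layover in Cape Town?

3 hours 55 minutes

Convert departure to UTC: 16:23 − 5:45 = 10:38 UTC on Nov 24.
Add 13 hours and 35 minutes flight time → 00:13 UTC (Nov 25).
Cape Town is UTC+2:00, so local arrival = 00:13 + 2:00 = 02:13 on Nov 25.
Layover = 06:08 − 02:13 = 3 hours 55 minutes.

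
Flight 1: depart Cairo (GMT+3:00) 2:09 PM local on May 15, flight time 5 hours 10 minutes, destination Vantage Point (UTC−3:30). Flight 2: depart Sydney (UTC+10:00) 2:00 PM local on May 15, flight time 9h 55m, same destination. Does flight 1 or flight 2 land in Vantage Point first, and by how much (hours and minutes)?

the second, by 2 hours 24 minutes

Flight 1 in UTC: 2:09 PM − 3:00 = 11:09 AM on May 15.
+5 hours and 10 minutes → arrive 4:19 PM UTC on May 15.
Flight 2 in UTC: 2:00 PM − 10:00 = 4:00 AM on May 15.
+9 hours and 55 minutes → arrive 1:55 PM UTC on May 15.
Flight 2 lands earlier by 2 hours 24 minutes.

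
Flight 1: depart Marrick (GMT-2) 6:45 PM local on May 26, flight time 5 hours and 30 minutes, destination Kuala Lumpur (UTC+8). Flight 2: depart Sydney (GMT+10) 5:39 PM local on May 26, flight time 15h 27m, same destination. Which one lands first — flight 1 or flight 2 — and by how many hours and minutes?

the second, by 3 hours 9 minutes

Flight 1 in UTC: 6:45 PM + 2:00 = 8:45 PM on May 26.
+5 hours 30 minutes → arrive 2:15 AM UTC on May 27.
Flight 2 in UTC: 5:39 PM − 10:00 = 7:39 AM on May 26.
+15 hours and 27 minutes → arrive 11:06 PM UTC on May 26.
Flight 2 lands earlier by 3 hours 9 minutes.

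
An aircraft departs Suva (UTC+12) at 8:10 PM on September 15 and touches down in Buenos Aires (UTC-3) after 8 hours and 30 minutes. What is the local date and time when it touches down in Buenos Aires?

1:40 PM on Sep 15

Buenos Aires is 15:00 behind Suva.
After 8 hours and 30 minutes it is 4:40 AM (Sep 16) in Suva.
Shift by the zone difference: 4:40 AM − 15:00 = 1:40 PM on Sep 15 in Buenos Aires.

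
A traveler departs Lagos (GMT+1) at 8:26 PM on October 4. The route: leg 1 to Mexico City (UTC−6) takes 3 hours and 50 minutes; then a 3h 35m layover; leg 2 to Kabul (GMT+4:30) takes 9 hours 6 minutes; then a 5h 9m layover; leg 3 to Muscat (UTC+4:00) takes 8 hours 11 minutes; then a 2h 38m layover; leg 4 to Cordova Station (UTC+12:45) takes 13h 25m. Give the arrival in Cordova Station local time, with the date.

6:05 AM on October 7

Convert departure to UTC: 8:26 PM − 1:00 = 7:26 PM UTC on Oct 4.
Add 3 hours 50 minutes leg 1 → 11:16 PM UTC.
Add 3 hours and 35 minutes layover in Mexico City → 2:51 AM UTC (Oct 5).
Add 9 hours 6 minutes leg 2 → 11:57 AM UTC.
Add 5 hours and 9 minutes layover in Kabul → 5:06 PM UTC.
Add 8 hours 11 minutes leg 3 → 1:17 AM UTC (Oct 6).
Add 2 hours and 38 minutes layover in Muscat → 3:55 AM UTC.
Add 13 hours and 25 minutes leg 4 → 5:20 PM UTC.
Cordova Station is UTC+12:45, so local arrival = 5:20 PM + 12:45 = 6:05 AM on Oct 7.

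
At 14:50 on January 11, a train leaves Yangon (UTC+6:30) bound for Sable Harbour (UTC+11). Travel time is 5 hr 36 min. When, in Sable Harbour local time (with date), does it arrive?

Convert departure to UTC: 14:50 − 6:30 = 08:20 UTC on Jan 11.
Add 5 hours and 36 minutes travel time → 13:56 UTC.
Sable Harbour is UTC+11:00, so local arrival = 13:56 + 11:00 = 00:56 on Jan 12.

00:56 on Jan 12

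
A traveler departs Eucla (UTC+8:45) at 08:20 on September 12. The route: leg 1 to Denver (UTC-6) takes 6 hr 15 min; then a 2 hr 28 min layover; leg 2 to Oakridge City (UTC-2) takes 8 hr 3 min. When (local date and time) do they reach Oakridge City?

14:21 on September 12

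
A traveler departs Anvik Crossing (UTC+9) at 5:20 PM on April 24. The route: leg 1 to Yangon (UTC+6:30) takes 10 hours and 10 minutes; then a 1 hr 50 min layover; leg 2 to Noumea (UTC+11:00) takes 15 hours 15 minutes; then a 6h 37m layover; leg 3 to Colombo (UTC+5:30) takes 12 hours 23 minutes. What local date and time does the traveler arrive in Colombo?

12:05 PM on Apr 26

Convert departure to UTC: 5:20 PM − 9:00 = 8:20 AM UTC on Apr 24.
Add 10 hours 10 minutes leg 1 → 6:30 PM UTC.
Add 1 hour and 50 minutes layover in Yangon → 8:20 PM UTC.
Add 15 hours 15 minutes leg 2 → 11:35 AM UTC (Apr 25).
Add 6 hours and 37 minutes layover in Noumea → 6:12 PM UTC.
Add 12 hours and 23 minutes leg 3 → 6:35 AM UTC (Apr 26).
Colombo is UTC+5:30, so local arrival = 6:35 AM + 5:30 = 12:05 PM on Apr 26.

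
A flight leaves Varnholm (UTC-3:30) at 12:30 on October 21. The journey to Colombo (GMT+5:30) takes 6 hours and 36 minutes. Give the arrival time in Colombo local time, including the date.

Convert departure to UTC: 12:30 + 3:30 = 16:00 UTC on Oct 21.
Add 6 hours and 36 minutes travel time → 22:36 UTC.
Colombo is UTC+5:30, so local arrival = 22:36 + 5:30 = 04:06 on Oct 22.

04:06 on Oct 22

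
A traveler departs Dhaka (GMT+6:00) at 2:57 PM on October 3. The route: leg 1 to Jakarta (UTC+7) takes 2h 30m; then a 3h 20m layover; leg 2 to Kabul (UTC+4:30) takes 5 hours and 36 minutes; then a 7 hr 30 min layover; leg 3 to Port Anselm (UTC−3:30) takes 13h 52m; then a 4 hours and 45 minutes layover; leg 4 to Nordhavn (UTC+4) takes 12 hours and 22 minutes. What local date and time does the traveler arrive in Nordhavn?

Convert departure to UTC: 2:57 PM − 6:00 = 8:57 AM UTC on Oct 3.
Add 2 hours and 30 minutes leg 1 → 11:27 AM UTC.
Add 3 hours 20 minutes layover in Jakarta → 2:47 PM UTC.
Add 5 hours 36 minutes leg 2 → 8:23 PM UTC.
Add 7 hours and 30 minutes layover in Kabul → 3:53 AM UTC (Oct 4).
Add 13 hours and 52 minutes leg 3 → 5:45 PM UTC.
Add 4 hours and 45 minutes layover in Port Anselm → 10:30 PM UTC.
Add 12 hours 22 minutes leg 4 → 10:52 AM UTC (Oct 5).
Nordhavn is UTC+4:00, so local arrival = 10:52 AM + 4:00 = 2:52 PM on Oct 5.

2:52 PM on Oct 5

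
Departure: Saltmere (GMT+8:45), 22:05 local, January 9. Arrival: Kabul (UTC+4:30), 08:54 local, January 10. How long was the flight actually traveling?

15 hours 4 minutes

Kabul is 4:15 behind Saltmere.
Clock-face elapsed time (ignoring zones) is 10 hours 49 minutes.
Actual elapsed = 10 hours 49 minutes + 4:15 = 15 hours 4 minutes.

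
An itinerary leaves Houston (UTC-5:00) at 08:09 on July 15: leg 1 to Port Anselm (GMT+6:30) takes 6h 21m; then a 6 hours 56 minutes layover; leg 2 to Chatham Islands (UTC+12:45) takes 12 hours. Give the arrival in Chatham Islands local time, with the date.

03:11 on July 17

Convert departure to UTC: 08:09 + 5:00 = 13:09 UTC on Jul 15.
Add 6 hours and 21 minutes leg 1 → 19:30 UTC.
Add 6 hours and 56 minutes layover in Port Anselm → 02:26 UTC (Jul 16).
Add 12 hours leg 2 → 14:26 UTC.
Chatham Islands is UTC+12:45, so local arrival = 14:26 + 12:45 = 03:11 on Jul 17.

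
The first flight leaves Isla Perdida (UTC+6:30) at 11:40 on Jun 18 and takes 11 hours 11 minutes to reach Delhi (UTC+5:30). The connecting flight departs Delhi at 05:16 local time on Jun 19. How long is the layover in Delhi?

7 hours 25 minutes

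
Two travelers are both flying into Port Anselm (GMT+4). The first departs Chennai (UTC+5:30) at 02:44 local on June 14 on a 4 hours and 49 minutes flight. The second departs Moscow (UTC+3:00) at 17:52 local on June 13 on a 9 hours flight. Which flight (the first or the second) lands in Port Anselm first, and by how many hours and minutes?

Flight 1 in UTC: 02:44 − 5:30 = 21:14 on Jun 13.
+4 hours and 49 minutes → arrive 02:03 UTC on Jun 14.
Flight 2 in UTC: 17:52 − 3:00 = 14:52 on Jun 13.
+9 hours → arrive 23:52 UTC on Jun 13.
Flight 2 lands earlier by 2 hours 11 minutes.

the second, by 2 hours 11 minutes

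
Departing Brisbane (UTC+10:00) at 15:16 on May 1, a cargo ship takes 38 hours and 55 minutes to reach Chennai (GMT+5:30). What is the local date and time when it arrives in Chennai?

Convert departure to UTC: 15:16 − 10:00 = 05:16 UTC on May 1.
Add 38 hours 55 minutes travel time → 20:11 UTC (May 2).
Chennai is UTC+5:30, so local arrival = 20:11 + 5:30 = 01:41 on May 3.

01:41 on May 3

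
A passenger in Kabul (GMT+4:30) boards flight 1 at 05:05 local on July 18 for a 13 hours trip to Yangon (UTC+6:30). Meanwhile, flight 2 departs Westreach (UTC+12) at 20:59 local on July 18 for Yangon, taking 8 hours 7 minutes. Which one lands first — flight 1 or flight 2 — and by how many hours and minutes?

Flight 1 in UTC: 05:05 − 4:30 = 00:35 on Jul 18.
+13 hours → arrive 13:35 UTC on Jul 18.
Flight 2 in UTC: 20:59 − 12:00 = 08:59 on Jul 18.
+8 hours and 7 minutes → arrive 17:06 UTC on Jul 18.
Flight 1 lands earlier by 3 hours 31 minutes.

the first, by 3 hours 31 minutes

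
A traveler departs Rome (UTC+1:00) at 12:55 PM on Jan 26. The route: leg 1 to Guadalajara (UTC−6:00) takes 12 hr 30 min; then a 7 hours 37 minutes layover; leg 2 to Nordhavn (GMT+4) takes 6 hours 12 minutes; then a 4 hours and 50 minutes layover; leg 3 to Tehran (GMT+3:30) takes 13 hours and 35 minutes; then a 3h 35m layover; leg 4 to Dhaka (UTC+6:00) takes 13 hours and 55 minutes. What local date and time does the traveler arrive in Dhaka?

8:09 AM on January 29

Convert departure to UTC: 12:55 PM − 1:00 = 11:55 AM UTC on Jan 26.
Add 12 hours 30 minutes leg 1 → 12:25 AM UTC (Jan 27).
Add 7 hours 37 minutes layover in Guadalajara → 8:02 AM UTC.
Add 6 hours and 12 minutes leg 2 → 2:14 PM UTC.
Add 4 hours 50 minutes layover in Nordhavn → 7:04 PM UTC.
Add 13 hours 35 minutes leg 3 → 8:39 AM UTC (Jan 28).
Add 3 hours and 35 minutes layover in Tehran → 12:14 PM UTC.
Add 13 hours and 55 minutes leg 4 → 2:09 AM UTC (Jan 29).
Dhaka is UTC+6:00, so local arrival = 2:09 AM + 6:00 = 8:09 AM on Jan 29.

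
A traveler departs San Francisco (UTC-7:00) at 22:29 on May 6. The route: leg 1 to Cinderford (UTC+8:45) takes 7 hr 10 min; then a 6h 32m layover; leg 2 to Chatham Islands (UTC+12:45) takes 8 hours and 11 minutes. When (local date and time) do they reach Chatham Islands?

16:07 on May 8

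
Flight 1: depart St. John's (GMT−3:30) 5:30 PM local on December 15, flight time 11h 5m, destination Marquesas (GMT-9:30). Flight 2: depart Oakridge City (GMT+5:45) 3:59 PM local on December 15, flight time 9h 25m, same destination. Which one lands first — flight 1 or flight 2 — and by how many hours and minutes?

the second, by 12 hours 26 minutes

Flight 1 in UTC: 5:30 PM + 3:30 = 9:00 PM on Dec 15.
+11 hours 5 minutes → arrive 8:05 AM UTC on Dec 16.
Flight 2 in UTC: 3:59 PM − 5:45 = 10:14 AM on Dec 15.
+9 hours 25 minutes → arrive 7:39 PM UTC on Dec 15.
Flight 2 lands earlier by 12 hours 26 minutes.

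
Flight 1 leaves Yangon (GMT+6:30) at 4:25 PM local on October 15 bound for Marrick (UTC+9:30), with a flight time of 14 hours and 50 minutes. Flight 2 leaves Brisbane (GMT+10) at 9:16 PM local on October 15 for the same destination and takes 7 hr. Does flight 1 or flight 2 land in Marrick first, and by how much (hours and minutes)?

the second, by 6 hours 29 minutes

Flight 1 in UTC: 4:25 PM − 6:30 = 9:55 AM on Oct 15.
+14 hours 50 minutes → arrive 12:45 AM UTC on Oct 16.
Flight 2 in UTC: 9:16 PM − 10:00 = 11:16 AM on Oct 15.
+7 hours → arrive 6:16 PM UTC on Oct 15.
Flight 2 lands earlier by 6 hours 29 minutes.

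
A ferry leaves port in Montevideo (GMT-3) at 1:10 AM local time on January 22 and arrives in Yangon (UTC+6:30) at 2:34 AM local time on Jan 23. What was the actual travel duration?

15 hours 54 minutes

Yangon is 9:30 ahead of Montevideo.
Clock-face elapsed time (ignoring zones) is 25 hours 24 minutes.
Actual elapsed = 25 hours 24 minutes − 9:30 = 15 hours 54 minutes.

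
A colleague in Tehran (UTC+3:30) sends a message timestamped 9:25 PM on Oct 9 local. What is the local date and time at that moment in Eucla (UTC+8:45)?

2:40 AM on October 10

In UTC: 9:25 PM − 3:30 = 5:55 PM on Oct 9.
Eucla is UTC+8:45: 5:55 PM + 8:45 = 2:40 AM on Oct 10.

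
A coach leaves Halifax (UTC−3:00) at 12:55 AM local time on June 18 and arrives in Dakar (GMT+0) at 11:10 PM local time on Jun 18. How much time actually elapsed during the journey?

Departure in UTC: 12:55 AM + 3:00 = 3:55 AM on Jun 18.
Arrival is already UTC: 11:10 PM on Jun 18.
Elapsed = 11:10 PM − 3:55 AM = 19 hours 15 minutes.

19 hours 15 minutes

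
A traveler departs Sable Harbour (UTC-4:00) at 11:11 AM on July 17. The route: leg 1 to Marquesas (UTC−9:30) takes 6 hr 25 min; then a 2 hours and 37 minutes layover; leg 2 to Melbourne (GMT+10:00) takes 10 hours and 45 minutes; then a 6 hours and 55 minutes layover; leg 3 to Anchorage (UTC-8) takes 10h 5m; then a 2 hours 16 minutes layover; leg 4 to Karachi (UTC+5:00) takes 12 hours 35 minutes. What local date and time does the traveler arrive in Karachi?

11:49 PM on July 19

Convert departure to UTC: 11:11 AM + 4:00 = 3:11 PM UTC on Jul 17.
Add 6 hours 25 minutes leg 1 → 9:36 PM UTC.
Add 2 hours 37 minutes layover in Marquesas → 12:13 AM UTC (Jul 18).
Add 10 hours 45 minutes leg 2 → 10:58 AM UTC.
Add 6 hours 55 minutes layover in Melbourne → 5:53 PM UTC.
Add 10 hours 5 minutes leg 3 → 3:58 AM UTC (Jul 19).
Add 2 hours and 16 minutes layover in Anchorage → 6:14 AM UTC.
Add 12 hours 35 minutes leg 4 → 6:49 PM UTC.
Karachi is UTC+5:00, so local arrival = 6:49 PM + 5:00 = 11:49 PM on Jul 19.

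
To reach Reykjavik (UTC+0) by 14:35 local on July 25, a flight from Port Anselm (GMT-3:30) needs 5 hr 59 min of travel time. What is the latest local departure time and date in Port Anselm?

05:06 on July 25

Target arrival is already UTC: 14:35 on Jul 25.
Subtract 5 hours 59 minutes → departure 08:36 UTC on Jul 25.
Port Anselm is UTC−3:30: 08:36 − 3:30 = 05:06 on Jul 25.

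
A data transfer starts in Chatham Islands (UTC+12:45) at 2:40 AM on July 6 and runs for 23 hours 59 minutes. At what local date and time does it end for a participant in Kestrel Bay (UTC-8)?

Convert start to UTC: 2:40 AM − 12:45 = 1:55 PM UTC on Jul 5.
Add 23 hours and 59 minutes duration → 1:54 PM UTC (Jul 6).
Kestrel Bay is UTC−8:00, so local end time = 1:54 PM − 8:00 = 5:54 AM on Jul 6.

5:54 AM on July 6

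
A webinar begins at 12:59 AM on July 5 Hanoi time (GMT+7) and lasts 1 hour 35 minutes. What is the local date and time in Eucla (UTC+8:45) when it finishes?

Convert start to UTC: 12:59 AM − 7:00 = 5:59 PM UTC on Jul 4.
Add 1 hour 35 minutes duration → 7:34 PM UTC.
Eucla is UTC+8:45, so local end time = 7:34 PM + 8:45 = 4:19 AM on Jul 5.

4:19 AM on July 5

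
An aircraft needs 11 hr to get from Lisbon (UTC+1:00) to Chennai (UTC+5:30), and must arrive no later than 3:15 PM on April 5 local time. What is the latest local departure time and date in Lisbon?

Target arrival in UTC: 3:15 PM − 5:30 = 9:45 AM on Apr 5.
Subtract 11 hours → departure 10:45 PM UTC on Apr 4.
Lisbon is UTC+1:00: 10:45 PM + 1:00 = 11:45 PM on Apr 4.

11:45 PM on April 4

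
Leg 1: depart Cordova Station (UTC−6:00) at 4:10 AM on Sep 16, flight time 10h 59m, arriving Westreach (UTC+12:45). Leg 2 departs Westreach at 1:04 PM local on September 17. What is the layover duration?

3 hours 10 minutes

Convert departure to UTC: 4:10 AM + 6:00 = 10:10 AM UTC on Sep 16.
Add 10 hours and 59 minutes flight time → 9:09 PM UTC.
Westreach is UTC+12:45, so local arrival = 9:09 PM + 12:45 = 9:54 AM on Sep 17.
Layover = 1:04 PM − 9:54 AM = 3 hours 10 minutes.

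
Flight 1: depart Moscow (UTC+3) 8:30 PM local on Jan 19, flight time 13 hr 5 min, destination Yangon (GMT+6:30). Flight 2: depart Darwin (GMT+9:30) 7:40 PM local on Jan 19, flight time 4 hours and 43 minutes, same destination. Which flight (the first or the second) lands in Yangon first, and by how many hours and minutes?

the second, by 15 hours 42 minutes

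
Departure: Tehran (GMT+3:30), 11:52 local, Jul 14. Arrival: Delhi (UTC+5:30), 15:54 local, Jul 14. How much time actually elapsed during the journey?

Departure in UTC: 11:52 − 3:30 = 08:22 on Jul 14.
Arrival in UTC: 15:54 − 5:30 = 10:24 on Jul 14.
Elapsed = 10:24 − 08:22 = 2 hours 2 minutes.

2 hours 2 minutes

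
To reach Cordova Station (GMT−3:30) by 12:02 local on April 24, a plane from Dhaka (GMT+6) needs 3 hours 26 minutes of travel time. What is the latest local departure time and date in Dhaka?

Target arrival in UTC: 12:02 + 3:30 = 15:32 on Apr 24.
Subtract 3 hours 26 minutes → departure 12:06 UTC on Apr 24.
Dhaka is UTC+6:00: 12:06 + 6:00 = 18:06 on Apr 24.

18:06 on April 24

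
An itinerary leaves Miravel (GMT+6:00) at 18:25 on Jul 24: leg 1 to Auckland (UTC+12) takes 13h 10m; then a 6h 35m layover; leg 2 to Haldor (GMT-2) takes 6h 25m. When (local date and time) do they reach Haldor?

Convert departure to UTC: 18:25 − 6:00 = 12:25 UTC on Jul 24.
Add 13 hours and 10 minutes leg 1 → 01:35 UTC (Jul 25).
Add 6 hours and 35 minutes layover in Auckland → 08:10 UTC.
Add 6 hours 25 minutes leg 2 → 14:35 UTC.
Haldor is UTC−2:00, so local arrival = 14:35 − 2:00 = 12:35 on Jul 25.

12:35 on Jul 25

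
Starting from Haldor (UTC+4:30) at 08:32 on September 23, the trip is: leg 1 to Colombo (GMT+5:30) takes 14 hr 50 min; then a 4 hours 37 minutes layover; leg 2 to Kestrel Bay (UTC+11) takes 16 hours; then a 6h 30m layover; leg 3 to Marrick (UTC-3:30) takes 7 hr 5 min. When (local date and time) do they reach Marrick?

Convert departure to UTC: 08:32 − 4:30 = 04:02 UTC on Sep 23.
Add 14 hours 50 minutes leg 1 → 18:52 UTC.
Add 4 hours 37 minutes layover in Colombo → 23:29 UTC.
Add 16 hours leg 2 → 15:29 UTC (Sep 24).
Add 6 hours and 30 minutes layover in Kestrel Bay → 21:59 UTC.
Add 7 hours 5 minutes leg 3 → 05:04 UTC (Sep 25).
Marrick is UTC−3:30, so local arrival = 05:04 − 3:30 = 01:34 on Sep 25.

01:34 on September 25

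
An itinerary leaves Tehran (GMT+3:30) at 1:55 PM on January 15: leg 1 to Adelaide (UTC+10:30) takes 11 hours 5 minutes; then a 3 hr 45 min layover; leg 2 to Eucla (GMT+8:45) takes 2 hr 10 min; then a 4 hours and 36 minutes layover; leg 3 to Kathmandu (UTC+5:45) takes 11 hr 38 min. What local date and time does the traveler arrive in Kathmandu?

Convert departure to UTC: 1:55 PM − 3:30 = 10:25 AM UTC on Jan 15.
Add 11 hours 5 minutes leg 1 → 9:30 PM UTC.
Add 3 hours 45 minutes layover in Adelaide → 1:15 AM UTC (Jan 16).
Add 2 hours 10 minutes leg 2 → 3:25 AM UTC.
Add 4 hours and 36 minutes layover in Eucla → 8:01 AM UTC.
Add 11 hours 38 minutes leg 3 → 7:39 PM UTC.
Kathmandu is UTC+5:45, so local arrival = 7:39 PM + 5:45 = 1:24 AM on Jan 17.

1:24 AM on January 17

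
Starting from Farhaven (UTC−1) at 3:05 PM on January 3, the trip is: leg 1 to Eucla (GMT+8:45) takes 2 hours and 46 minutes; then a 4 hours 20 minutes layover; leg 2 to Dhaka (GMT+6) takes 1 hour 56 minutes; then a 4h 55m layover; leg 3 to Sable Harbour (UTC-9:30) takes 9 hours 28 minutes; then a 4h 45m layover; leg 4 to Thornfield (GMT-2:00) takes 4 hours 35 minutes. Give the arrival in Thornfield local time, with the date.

10:50 PM on January 4

Convert departure to UTC: 3:05 PM + 1:00 = 4:05 PM UTC on Jan 3.
Add 2 hours 46 minutes leg 1 → 6:51 PM UTC.
Add 4 hours and 20 minutes layover in Eucla → 11:11 PM UTC.
Add 1 hour and 56 minutes leg 2 → 1:07 AM UTC (Jan 4).
Add 4 hours 55 minutes layover in Dhaka → 6:02 AM UTC.
Add 9 hours 28 minutes leg 3 → 3:30 PM UTC.
Add 4 hours 45 minutes layover in Sable Harbour → 8:15 PM UTC.
Add 4 hours 35 minutes leg 4 → 12:50 AM UTC (Jan 5).
Thornfield is UTC−2:00, so local arrival = 12:50 AM − 2:00 = 10:50 PM on Jan 4.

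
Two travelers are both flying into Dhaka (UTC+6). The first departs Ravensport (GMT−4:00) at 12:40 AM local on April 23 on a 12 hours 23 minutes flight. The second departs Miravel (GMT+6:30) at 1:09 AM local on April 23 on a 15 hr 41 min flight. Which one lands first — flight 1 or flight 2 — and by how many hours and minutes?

Flight 1 in UTC: 12:40 AM + 4:00 = 4:40 AM on Apr 23.
+12 hours 23 minutes → arrive 5:03 PM UTC on Apr 23.
Flight 2 in UTC: 1:09 AM − 6:30 = 6:39 PM on Apr 22.
+15 hours and 41 minutes → arrive 10:20 AM UTC on Apr 23.
Flight 2 lands earlier by 6 hours 43 minutes.

the second, by 6 hours 43 minutes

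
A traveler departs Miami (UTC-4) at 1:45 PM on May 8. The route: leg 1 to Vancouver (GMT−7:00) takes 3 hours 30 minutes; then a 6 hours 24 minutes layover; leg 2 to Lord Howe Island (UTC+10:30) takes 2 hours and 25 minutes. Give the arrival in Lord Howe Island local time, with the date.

4:34 PM on May 9

Convert departure to UTC: 1:45 PM + 4:00 = 5:45 PM UTC on May 8.
Add 3 hours 30 minutes leg 1 → 9:15 PM UTC.
Add 6 hours 24 minutes layover in Vancouver → 3:39 AM UTC (May 9).
Add 2 hours 25 minutes leg 2 → 6:04 AM UTC.
Lord Howe Island is UTC+10:30, so local arrival = 6:04 AM + 10:30 = 4:34 PM on May 9.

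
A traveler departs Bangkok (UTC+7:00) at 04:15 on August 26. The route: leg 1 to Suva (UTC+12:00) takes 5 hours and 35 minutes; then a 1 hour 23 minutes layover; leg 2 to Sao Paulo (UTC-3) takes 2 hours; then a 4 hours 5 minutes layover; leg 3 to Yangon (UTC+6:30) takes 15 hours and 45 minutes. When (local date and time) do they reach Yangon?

Convert departure to UTC: 04:15 − 7:00 = 21:15 UTC on Aug 25.
Add 5 hours 35 minutes leg 1 → 02:50 UTC (Aug 26).
Add 1 hour and 23 minutes layover in Suva → 04:13 UTC.
Add 2 hours leg 2 → 06:13 UTC.
Add 4 hours and 5 minutes layover in Sao Paulo → 10:18 UTC.
Add 15 hours 45 minutes leg 3 → 02:03 UTC (Aug 27).
Yangon is UTC+6:30, so local arrival = 02:03 + 6:30 = 08:33 on Aug 27.

08:33 on Aug 27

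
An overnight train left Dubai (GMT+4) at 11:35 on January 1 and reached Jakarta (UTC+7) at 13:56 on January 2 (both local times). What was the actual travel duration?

23 hours 21 minutes

Departure in UTC: 11:35 − 4:00 = 07:35 on Jan 1.
Arrival in UTC: 13:56 − 7:00 = 06:56 on Jan 2.
Elapsed = 06:56 − 07:35 (+1 day) = 23 hours 21 minutes.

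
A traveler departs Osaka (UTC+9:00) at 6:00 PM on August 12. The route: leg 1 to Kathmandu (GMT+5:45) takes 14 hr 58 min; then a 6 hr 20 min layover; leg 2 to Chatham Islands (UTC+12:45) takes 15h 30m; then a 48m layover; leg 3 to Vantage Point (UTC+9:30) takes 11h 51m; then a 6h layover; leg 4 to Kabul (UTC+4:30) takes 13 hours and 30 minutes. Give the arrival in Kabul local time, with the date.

Convert departure to UTC: 6:00 PM − 9:00 = 9:00 AM UTC on Aug 12.
Add 14 hours and 58 minutes leg 1 → 11:58 PM UTC.
Add 6 hours 20 minutes layover in Kathmandu → 6:18 AM UTC (Aug 13).
Add 15 hours and 30 minutes leg 2 → 9:48 PM UTC.
Add 48 minutes layover in Chatham Islands → 10:36 PM UTC.
Add 11 hours 51 minutes leg 3 → 10:27 AM UTC (Aug 14).
Add 6 hours layover in Vantage Point → 4:27 PM UTC.
Add 13 hours and 30 minutes leg 4 → 5:57 AM UTC (Aug 15).
Kabul is UTC+4:30, so local arrival = 5:57 AM + 4:30 = 10:27 AM on Aug 15.

10:27 AM on Aug 15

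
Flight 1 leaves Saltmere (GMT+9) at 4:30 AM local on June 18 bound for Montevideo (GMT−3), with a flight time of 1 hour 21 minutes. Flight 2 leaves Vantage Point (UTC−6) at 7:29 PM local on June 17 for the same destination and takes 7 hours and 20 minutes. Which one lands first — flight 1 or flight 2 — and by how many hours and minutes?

the first, by 11 hours 58 minutes

Flight 1 in UTC: 4:30 AM − 9:00 = 7:30 PM on Jun 17.
+1 hour and 21 minutes → arrive 8:51 PM UTC on Jun 17.
Flight 2 in UTC: 7:29 PM + 6:00 = 1:29 AM on Jun 18.
+7 hours 20 minutes → arrive 8:49 AM UTC on Jun 18.
Flight 1 lands earlier by 11 hours 58 minutes.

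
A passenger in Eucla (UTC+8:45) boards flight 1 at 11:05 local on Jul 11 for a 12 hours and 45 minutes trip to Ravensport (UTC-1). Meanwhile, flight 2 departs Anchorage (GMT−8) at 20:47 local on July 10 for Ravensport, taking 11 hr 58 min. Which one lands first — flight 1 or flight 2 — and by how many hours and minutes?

the first, by 1 hour 40 minutes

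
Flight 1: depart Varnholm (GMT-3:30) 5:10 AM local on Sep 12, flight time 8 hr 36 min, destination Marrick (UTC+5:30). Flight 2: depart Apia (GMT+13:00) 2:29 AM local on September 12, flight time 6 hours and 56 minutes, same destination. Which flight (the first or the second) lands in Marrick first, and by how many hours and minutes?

Flight 1 in UTC: 5:10 AM + 3:30 = 8:40 AM on Sep 12.
+8 hours 36 minutes → arrive 5:16 PM UTC on Sep 12.
Flight 2 in UTC: 2:29 AM − 13:00 = 1:29 PM on Sep 11.
+6 hours 56 minutes → arrive 8:25 PM UTC on Sep 11.
Flight 2 lands earlier by 20 hours 51 minutes.

the second, by 20 hours 51 minutes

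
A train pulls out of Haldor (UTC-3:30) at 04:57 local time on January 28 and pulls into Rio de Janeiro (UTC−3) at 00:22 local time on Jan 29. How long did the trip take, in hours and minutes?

18 hours 55 minutes

Rio de Janeiro is 0:30 ahead of Haldor.
Clock-face elapsed time (ignoring zones) is 19 hours 25 minutes.
Actual elapsed = 19 hours 25 minutes − 0:30 = 18 hours 55 minutes.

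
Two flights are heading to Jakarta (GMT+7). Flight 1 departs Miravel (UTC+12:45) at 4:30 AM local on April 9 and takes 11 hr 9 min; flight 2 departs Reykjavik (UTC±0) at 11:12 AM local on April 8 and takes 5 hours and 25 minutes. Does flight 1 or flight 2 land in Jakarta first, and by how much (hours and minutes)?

the second, by 10 hours 17 minutes

Flight 1 in UTC: 4:30 AM − 12:45 = 3:45 PM on Apr 8.
+11 hours and 9 minutes → arrive 2:54 AM UTC on Apr 9.
Flight 2 departs at 11:12 AM UTC (Apr 8).
+5 hours 25 minutes → arrive 4:37 PM UTC on Apr 8.
Flight 2 lands earlier by 10 hours 17 minutes.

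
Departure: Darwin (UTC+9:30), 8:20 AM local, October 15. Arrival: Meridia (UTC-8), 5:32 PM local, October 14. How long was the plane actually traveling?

Departure in UTC: 8:20 AM − 9:30 = 10:50 PM on Oct 14.
Arrival in UTC: 5:32 PM + 8:00 = 1:32 AM on Oct 15.
Elapsed = 1:32 AM − 10:50 PM (+1 day) = 2 hours 42 minutes.

2 hours 42 minutes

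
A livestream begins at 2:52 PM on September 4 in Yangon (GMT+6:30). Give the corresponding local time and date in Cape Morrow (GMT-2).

In UTC: 2:52 PM − 6:30 = 8:22 AM on Sep 4.
Cape Morrow is UTC−2:00: 8:22 AM − 2:00 = 6:22 AM on Sep 4.

6:22 AM on September 4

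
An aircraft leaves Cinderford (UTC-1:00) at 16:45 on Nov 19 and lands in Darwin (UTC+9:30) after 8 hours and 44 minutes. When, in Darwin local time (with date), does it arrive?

Convert departure to UTC: 16:45 + 1:00 = 17:45 UTC on Nov 19.
Add 8 hours 44 minutes travel time → 02:29 UTC (Nov 20).
Darwin is UTC+9:30, so local arrival = 02:29 + 9:30 = 11:59 on Nov 20.

11:59 on November 20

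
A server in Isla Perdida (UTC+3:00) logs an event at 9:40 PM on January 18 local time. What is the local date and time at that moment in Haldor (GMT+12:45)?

7:25 AM on January 19

In UTC: 9:40 PM − 3:00 = 6:40 PM on Jan 18.
Haldor is UTC+12:45: 6:40 PM + 12:45 = 7:25 AM on Jan 19.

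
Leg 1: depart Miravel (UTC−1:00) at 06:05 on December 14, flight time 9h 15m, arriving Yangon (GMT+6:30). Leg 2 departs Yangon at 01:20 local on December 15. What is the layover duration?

Convert departure to UTC: 06:05 + 1:00 = 07:05 UTC on Dec 14.
Add 9 hours and 15 minutes flight time → 16:20 UTC.
Yangon is UTC+6:30, so local arrival = 16:20 + 6:30 = 22:50 on Dec 14.
Layover = 01:20 − 22:50 (+1 day) = 2 hours 30 minutes.

2 hours 30 minutes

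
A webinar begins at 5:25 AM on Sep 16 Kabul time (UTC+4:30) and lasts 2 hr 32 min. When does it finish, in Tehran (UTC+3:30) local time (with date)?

6:57 AM on September 16

Convert start to UTC: 5:25 AM − 4:30 = 12:55 AM UTC on Sep 16.
Add 2 hours and 32 minutes duration → 3:27 AM UTC.
Tehran is UTC+3:30, so local end time = 3:27 AM + 3:30 = 6:57 AM on Sep 16.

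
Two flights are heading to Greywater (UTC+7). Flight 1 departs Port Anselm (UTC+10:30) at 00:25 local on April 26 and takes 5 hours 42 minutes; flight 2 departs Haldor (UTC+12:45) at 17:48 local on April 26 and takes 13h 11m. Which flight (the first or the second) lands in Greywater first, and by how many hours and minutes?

Flight 1 in UTC: 00:25 − 10:30 = 13:55 on Apr 25.
+5 hours and 42 minutes → arrive 19:37 UTC on Apr 25.
Flight 2 in UTC: 17:48 − 12:45 = 05:03 on Apr 26.
+13 hours and 11 minutes → arrive 18:14 UTC on Apr 26.
Flight 1 lands earlier by 22 hours 37 minutes.

the first, by 22 hours 37 minutes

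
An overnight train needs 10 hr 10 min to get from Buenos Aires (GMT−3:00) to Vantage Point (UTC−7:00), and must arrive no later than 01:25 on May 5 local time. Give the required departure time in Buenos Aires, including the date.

19:15 on May 4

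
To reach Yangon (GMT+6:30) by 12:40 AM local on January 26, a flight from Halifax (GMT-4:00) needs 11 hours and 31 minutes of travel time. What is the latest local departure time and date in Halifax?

Target arrival in UTC: 12:40 AM − 6:30 = 6:10 PM on Jan 25.
Subtract 11 hours and 31 minutes → departure 6:39 AM UTC on Jan 25.
Halifax is UTC−4:00: 6:39 AM − 4:00 = 2:39 AM on Jan 25.

2:39 AM on January 25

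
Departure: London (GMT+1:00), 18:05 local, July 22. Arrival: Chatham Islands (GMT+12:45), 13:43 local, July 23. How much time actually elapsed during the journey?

7 hours 53 minutes

Departure in UTC: 18:05 − 1:00 = 17:05 on Jul 22.
Arrival in UTC: 13:43 − 12:45 = 00:58 on Jul 23.
Elapsed = 00:58 − 17:05 (+1 day) = 7 hours 53 minutes.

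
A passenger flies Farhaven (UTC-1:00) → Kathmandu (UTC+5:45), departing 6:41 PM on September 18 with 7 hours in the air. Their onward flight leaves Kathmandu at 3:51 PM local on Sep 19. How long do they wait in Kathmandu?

Convert departure to UTC: 6:41 PM + 1:00 = 7:41 PM UTC on Sep 18.
Add 7 hours flight time → 2:41 AM UTC (Sep 19).
Kathmandu is UTC+5:45, so local arrival = 2:41 AM + 5:45 = 8:26 AM on Sep 19.
Layover = 3:51 PM − 8:26 AM = 7 hours 25 minutes.

7 hours 25 minutes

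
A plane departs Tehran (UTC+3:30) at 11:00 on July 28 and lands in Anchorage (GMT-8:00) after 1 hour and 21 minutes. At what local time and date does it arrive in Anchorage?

Anchorage is 11:30 behind Tehran.
After 1 hour 21 minutes it is 12:21 in Tehran.
Shift by the zone difference: 12:21 − 11:30 = 00:51 on Jul 28 in Anchorage.

00:51 on July 28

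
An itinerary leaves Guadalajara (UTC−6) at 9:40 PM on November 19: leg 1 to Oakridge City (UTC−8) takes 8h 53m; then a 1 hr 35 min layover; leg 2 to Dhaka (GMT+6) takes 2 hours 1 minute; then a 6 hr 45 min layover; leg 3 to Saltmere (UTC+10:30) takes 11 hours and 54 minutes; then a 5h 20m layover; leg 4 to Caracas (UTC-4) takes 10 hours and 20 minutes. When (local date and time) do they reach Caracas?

Convert departure to UTC: 9:40 PM + 6:00 = 3:40 AM UTC on Nov 20.
Add 8 hours and 53 minutes leg 1 → 12:33 PM UTC.
Add 1 hour and 35 minutes layover in Oakridge City → 2:08 PM UTC.
Add 2 hours and 1 minute leg 2 → 4:09 PM UTC.
Add 6 hours 45 minutes layover in Dhaka → 10:54 PM UTC.
Add 11 hours 54 minutes leg 3 → 10:48 AM UTC (Nov 21).
Add 5 hours 20 minutes layover in Saltmere → 4:08 PM UTC.
Add 10 hours and 20 minutes leg 4 → 2:28 AM UTC (Nov 22).
Caracas is UTC−4:00, so local arrival = 2:28 AM − 4:00 = 10:28 PM on Nov 21.

10:28 PM on Nov 21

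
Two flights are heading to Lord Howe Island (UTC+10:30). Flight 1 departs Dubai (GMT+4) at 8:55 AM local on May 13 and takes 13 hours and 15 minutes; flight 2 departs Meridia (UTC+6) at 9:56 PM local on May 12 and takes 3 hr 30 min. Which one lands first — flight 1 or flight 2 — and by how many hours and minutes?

the second, by 22 hours 44 minutes

Flight 1 in UTC: 8:55 AM − 4:00 = 4:55 AM on May 13.
+13 hours and 15 minutes → arrive 6:10 PM UTC on May 13.
Flight 2 in UTC: 9:56 PM − 6:00 = 3:56 PM on May 12.
+3 hours 30 minutes → arrive 7:26 PM UTC on May 12.
Flight 2 lands earlier by 22 hours 44 minutes.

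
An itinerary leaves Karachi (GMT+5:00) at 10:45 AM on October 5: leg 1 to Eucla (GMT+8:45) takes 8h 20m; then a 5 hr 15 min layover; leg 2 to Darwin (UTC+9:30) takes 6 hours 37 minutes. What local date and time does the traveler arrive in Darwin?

Convert departure to UTC: 10:45 AM − 5:00 = 5:45 AM UTC on Oct 5.
Add 8 hours and 20 minutes leg 1 → 2:05 PM UTC.
Add 5 hours and 15 minutes layover in Eucla → 7:20 PM UTC.
Add 6 hours 37 minutes leg 2 → 1:57 AM UTC (Oct 6).
Darwin is UTC+9:30, so local arrival = 1:57 AM + 9:30 = 11:27 AM on Oct 6.

11:27 AM on October 6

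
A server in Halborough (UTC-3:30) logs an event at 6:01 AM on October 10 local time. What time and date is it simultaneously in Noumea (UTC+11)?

8:31 PM on Oct 10

In UTC: 6:01 AM + 3:30 = 9:31 AM on Oct 10.
Noumea is UTC+11:00: 9:31 AM + 11:00 = 8:31 PM on Oct 10.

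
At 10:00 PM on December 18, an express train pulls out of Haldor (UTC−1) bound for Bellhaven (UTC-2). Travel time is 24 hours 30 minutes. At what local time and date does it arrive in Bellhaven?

9:30 PM on December 19

Convert departure to UTC: 10:00 PM + 1:00 = 11:00 PM UTC on Dec 18.
Add 24 hours and 30 minutes travel time → 11:30 PM UTC (Dec 19).
Bellhaven is UTC−2:00, so local arrival = 11:30 PM − 2:00 = 9:30 PM on Dec 19.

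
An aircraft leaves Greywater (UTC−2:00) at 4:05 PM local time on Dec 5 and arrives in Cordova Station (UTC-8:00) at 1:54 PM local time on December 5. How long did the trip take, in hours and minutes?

Cordova Station is 6:00 behind Greywater.
Clock-face elapsed time (ignoring zones) is −2 hours 11 minutes.
Actual elapsed = −2 hours 11 minutes + 6:00 = 3 hours 49 minutes.

3 hours 49 minutes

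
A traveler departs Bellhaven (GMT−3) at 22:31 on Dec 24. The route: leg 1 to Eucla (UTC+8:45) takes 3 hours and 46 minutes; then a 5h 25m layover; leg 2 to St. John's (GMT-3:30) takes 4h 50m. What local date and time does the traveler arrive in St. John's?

12:02 on December 25

Convert departure to UTC: 22:31 + 3:00 = 01:31 UTC on Dec 25.
Add 3 hours 46 minutes leg 1 → 05:17 UTC.
Add 5 hours 25 minutes layover in Eucla → 10:42 UTC.
Add 4 hours 50 minutes leg 2 → 15:32 UTC.
St. John's is UTC−3:30, so local arrival = 15:32 − 3:30 = 12:02 on Dec 25.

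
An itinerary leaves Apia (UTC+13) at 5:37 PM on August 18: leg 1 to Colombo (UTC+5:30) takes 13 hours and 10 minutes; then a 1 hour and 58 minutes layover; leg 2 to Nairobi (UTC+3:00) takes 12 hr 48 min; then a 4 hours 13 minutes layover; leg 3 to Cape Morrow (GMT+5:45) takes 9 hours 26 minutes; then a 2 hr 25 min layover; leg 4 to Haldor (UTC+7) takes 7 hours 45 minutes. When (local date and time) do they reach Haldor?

Convert departure to UTC: 5:37 PM − 13:00 = 4:37 AM UTC on Aug 18.
Add 13 hours and 10 minutes leg 1 → 5:47 PM UTC.
Add 1 hour and 58 minutes layover in Colombo → 7:45 PM UTC.
Add 12 hours and 48 minutes leg 2 → 8:33 AM UTC (Aug 19).
Add 4 hours 13 minutes layover in Nairobi → 12:46 PM UTC.
Add 9 hours and 26 minutes leg 3 → 10:12 PM UTC.
Add 2 hours 25 minutes layover in Cape Morrow → 12:37 AM UTC (Aug 20).
Add 7 hours and 45 minutes leg 4 → 8:22 AM UTC.
Haldor is UTC+7:00, so local arrival = 8:22 AM + 7:00 = 3:22 PM on Aug 20.

3:22 PM on August 20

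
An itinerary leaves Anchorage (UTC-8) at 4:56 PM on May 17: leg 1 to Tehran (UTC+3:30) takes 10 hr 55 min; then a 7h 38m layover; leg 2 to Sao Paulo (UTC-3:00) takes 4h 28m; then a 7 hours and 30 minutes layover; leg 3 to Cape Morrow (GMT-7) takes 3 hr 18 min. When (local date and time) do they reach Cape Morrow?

Convert departure to UTC: 4:56 PM + 8:00 = 12:56 AM UTC on May 18.
Add 10 hours and 55 minutes leg 1 → 11:51 AM UTC.
Add 7 hours and 38 minutes layover in Tehran → 7:29 PM UTC.
Add 4 hours and 28 minutes leg 2 → 11:57 PM UTC.
Add 7 hours 30 minutes layover in Sao Paulo → 7:27 AM UTC (May 19).
Add 3 hours and 18 minutes leg 3 → 10:45 AM UTC.
Cape Morrow is UTC−7:00, so local arrival = 10:45 AM − 7:00 = 3:45 AM on May 19.

3:45 AM on May 19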